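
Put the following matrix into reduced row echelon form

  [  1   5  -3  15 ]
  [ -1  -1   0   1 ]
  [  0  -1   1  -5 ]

Add R1 to R2.
  [ 1   5  -3  15 ]
  [ 0   4  -3  16 ]
  [ 0  -1   1  -5 ]
Multiply R2 by 1/4.
  [ 1   5    -3  15 ]
  [ 0   1  -3/4   4 ]
  [ 0  -1     1  -5 ]
Add R2 to R3.
  [ 1  5    -3  15 ]
  [ 0  1  -3/4   4 ]
  [ 0  0   1/4  -1 ]
Multiply R3 by 4.
  [ 1  5    -3  15 ]
  [ 0  1  -3/4   4 ]
  [ 0  0     1  -4 ]
Add 3/4 times R3 to R2.
  [ 1  5  -3  15 ]
  [ 0  1   0   1 ]
  [ 0  0   1  -4 ]
Add 3 times R3 to R1.
  [ 1  5  0   3 ]
  [ 0  1  0   1 ]
  [ 0  0  1  -4 ]
Subtract 5 times R2 from R1.
  [ 1  0  0  -2 ]
  [ 0  1  0   1 ]
  [ 0  0  1  -4 ]

[[1, 0, 0, -2], [0, 1, 0, 1], [0, 0, 1, -4]]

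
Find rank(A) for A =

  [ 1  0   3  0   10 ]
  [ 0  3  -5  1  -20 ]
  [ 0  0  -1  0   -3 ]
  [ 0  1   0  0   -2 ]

ρ2 -> 1/3·ρ2
  [ 1  0     3    0     10 ]
  [ 0  1  -5/3  1/3  -20/3 ]
  [ 0  0    -1    0     -3 ]
  [ 0  1     0    0     -2 ]
ρ4 -> ρ4 − ρ2
  [ 1  0     3     0     10 ]
  [ 0  1  -5/3   1/3  -20/3 ]
  [ 0  0    -1     0     -3 ]
  [ 0  0   5/3  -1/3   14/3 ]
ρ3 -> -1·ρ3
  [ 1  0     3     0     10 ]
  [ 0  1  -5/3   1/3  -20/3 ]
  [ 0  0     1     0      3 ]
  [ 0  0   5/3  -1/3   14/3 ]
ρ4 -> ρ4 − 5/3·ρ3
  [ 1  0     3     0     10 ]
  [ 0  1  -5/3   1/3  -20/3 ]
  [ 0  0     1     0      3 ]
  [ 0  0     0  -1/3   -1/3 ]
ρ4 -> -3·ρ4
  [ 1  0     3    0     10 ]
  [ 0  1  -5/3  1/3  -20/3 ]
  [ 0  0     1    0      3 ]
  [ 0  0     0    1      1 ]
ρ2 -> ρ2 − 1/3·ρ4
  [ 1  0     3  0  10 ]
  [ 0  1  -5/3  0  -7 ]
  [ 0  0     1  0   3 ]
  [ 0  0     0  1   1 ]
ρ2 -> ρ2 + 5/3·ρ3
  [ 1  0  3  0  10 ]
  [ 0  1  0  0  -2 ]
  [ 0  0  1  0   3 ]
  [ 0  0  0  1   1 ]
ρ1 -> ρ1 − 3·ρ3
  [ 1  0  0  0   1 ]
  [ 0  1  0  0  -2 ]
  [ 0  0  1  0   3 ]
  [ 0  0  0  1   1 ]
The reduced form has 4 nonzero rows.

rank = 4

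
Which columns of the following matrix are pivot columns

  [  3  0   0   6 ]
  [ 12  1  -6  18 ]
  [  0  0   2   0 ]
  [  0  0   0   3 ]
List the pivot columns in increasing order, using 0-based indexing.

Multiply R1 by 1/3.
  [  1  0   0   2 ]
  [ 12  1  -6  18 ]
  [  0  0   2   0 ]
  [  0  0   0   3 ]
Subtract 12 times R1 from R2.
  [ 1  0   0   2 ]
  [ 0  1  -6  -6 ]
  [ 0  0   2   0 ]
  [ 0  0   0   3 ]
Multiply R3 by 1/2.
  [ 1  0   0   2 ]
  [ 0  1  -6  -6 ]
  [ 0  0   1   0 ]
  [ 0  0   0   3 ]
Multiply R4 by 1/3.
  [ 1  0   0   2 ]
  [ 0  1  -6  -6 ]
  [ 0  0   1   0 ]
  [ 0  0   0   1 ]
Add 6 times R4 to R2.
  [ 1  0   0  2 ]
  [ 0  1  -6  0 ]
  [ 0  0   1  0 ]
  [ 0  0   0  1 ]
Subtract 2 times R4 from R1.
  [ 1  0   0  0 ]
  [ 0  1  -6  0 ]
  [ 0  0   1  0 ]
  [ 0  0   0  1 ]
Add 6 times R3 to R2.
  [ 1  0  0  0 ]
  [ 0  1  0  0 ]
  [ 0  0  1  0 ]
  [ 0  0  0  1 ]
Pivot columns are the columns containing a leading 1.

0, 1, 2, 3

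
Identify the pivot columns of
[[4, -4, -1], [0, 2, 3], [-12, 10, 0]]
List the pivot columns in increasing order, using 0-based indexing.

0, 1

r1 := 1/4·r1
  [   1  -1  -1/4 ]
  [   0   2     3 ]
  [ -12  10     0 ]
r3 := r3 + 12·r1
  [ 1  -1  -1/4 ]
  [ 0   2     3 ]
  [ 0  -2    -3 ]
r2 := 1/2·r2
  [ 1  -1  -1/4 ]
  [ 0   1   3/2 ]
  [ 0  -2    -3 ]
r3 := r3 + 2·r2
  [ 1  -1  -1/4 ]
  [ 0   1   3/2 ]
  [ 0   0     0 ]
r1 := r1 + r2
  [ 1  0  5/4 ]
  [ 0  1  3/2 ]
  [ 0  0    0 ]
Pivot columns are the columns containing a leading 1.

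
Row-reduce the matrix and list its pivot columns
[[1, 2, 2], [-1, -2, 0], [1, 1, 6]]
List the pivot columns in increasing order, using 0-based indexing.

R2 ← R2 + R1
  [ 1  2  2 ]
  [ 0  0  2 ]
  [ 1  1  6 ]
R3 ← R3 − R1
  [ 1   2  2 ]
  [ 0   0  2 ]
  [ 0  -1  4 ]
R2 <=> R3
  [ 1   2  2 ]
  [ 0  -1  4 ]
  [ 0   0  2 ]
R2 ← -1·R2
  [ 1  2   2 ]
  [ 0  1  -4 ]
  [ 0  0   2 ]
R3 ← 1/2·R3
  [ 1  2   2 ]
  [ 0  1  -4 ]
  [ 0  0   1 ]
R2 ← R2 + 4·R3
  [ 1  2  2 ]
  [ 0  1  0 ]
  [ 0  0  1 ]
R1 ← R1 − 2·R3
  [ 1  2  0 ]
  [ 0  1  0 ]
  [ 0  0  1 ]
R1 ← R1 − 2·R2
  [ 1  0  0 ]
  [ 0  1  0 ]
  [ 0  0  1 ]
Pivot columns are the columns containing a leading 1.

0, 1, 2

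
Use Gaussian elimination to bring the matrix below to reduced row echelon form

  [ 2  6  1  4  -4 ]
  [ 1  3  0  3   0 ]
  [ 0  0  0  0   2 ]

[[1, 3, 0, 3, 0], [0, 0, 1, -2, 0], [0, 0, 0, 0, 1]]

R1 -> 1/2·R1
  [ 1  3  1/2  2  -2 ]
  [ 1  3    0  3   0 ]
  [ 0  0    0  0   2 ]
R2 -> R2 − R1
  [ 1  3   1/2  2  -2 ]
  [ 0  0  -1/2  1   2 ]
  [ 0  0     0  0   2 ]
R2 -> -2·R2
  [ 1  3  1/2   2  -2 ]
  [ 0  0    1  -2  -4 ]
  [ 0  0    0   0   2 ]
R3 -> 1/2·R3
  [ 1  3  1/2   2  -2 ]
  [ 0  0    1  -2  -4 ]
  [ 0  0    0   0   1 ]
R2 -> R2 + 4·R3
  [ 1  3  1/2   2  -2 ]
  [ 0  0    1  -2   0 ]
  [ 0  0    0   0   1 ]
R1 -> R1 + 2·R3
  [ 1  3  1/2   2  0 ]
  [ 0  0    1  -2  0 ]
  [ 0  0    0   0  1 ]
R1 -> R1 − 1/2·R2
  [ 1  3  0   3  0 ]
  [ 0  0  1  -2  0 ]
  [ 0  0  0   0  1 ]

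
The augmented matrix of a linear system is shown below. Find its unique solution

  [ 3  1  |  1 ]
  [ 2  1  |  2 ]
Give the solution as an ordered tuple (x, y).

r1 -> 1/3·r1
r2 -> r2 − 2·r1
r2 -> 3·r2
r1 -> r1 − 1/3·r2
Reading off the last column: x = -1, y = 4.

(-1, 4)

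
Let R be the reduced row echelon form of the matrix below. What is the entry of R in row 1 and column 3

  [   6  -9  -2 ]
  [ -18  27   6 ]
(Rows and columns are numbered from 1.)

ρ1 -> 1/6·ρ1
  [   1  -3/2  -1/3 ]
  [ -18    27     6 ]
ρ2 -> ρ2 + 18·ρ1
  [ 1  -3/2  -1/3 ]
  [ 0     0     0 ]

-1/3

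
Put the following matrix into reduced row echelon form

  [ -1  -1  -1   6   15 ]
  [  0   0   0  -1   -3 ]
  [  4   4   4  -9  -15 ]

[[1, 1, 1, 0, 3], [0, 0, 0, 1, 3], [0, 0, 0, 0, 0]]

R1 ← -1·R1
  [ 1  1  1  -6  -15 ]
  [ 0  0  0  -1   -3 ]
  [ 4  4  4  -9  -15 ]
R3 ← R3 − 4·R1
  [ 1  1  1  -6  -15 ]
  [ 0  0  0  -1   -3 ]
  [ 0  0  0  15   45 ]
R2 ← -1·R2
  [ 1  1  1  -6  -15 ]
  [ 0  0  0   1    3 ]
  [ 0  0  0  15   45 ]
R3 ← R3 − 15·R2
  [ 1  1  1  -6  -15 ]
  [ 0  0  0   1    3 ]
  [ 0  0  0   0    0 ]
R1 ← R1 + 6·R2
  [ 1  1  1  0  3 ]
  [ 0  0  0  1  3 ]
  [ 0  0  0  0  0 ]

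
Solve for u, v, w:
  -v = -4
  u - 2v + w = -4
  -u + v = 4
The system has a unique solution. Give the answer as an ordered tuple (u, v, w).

Form the augmented matrix and row-reduce:
  [  0  -1  0  |  -4 ]
  [  1  -2  1  |  -4 ]
  [ -1   1  0  |   4 ]
r1 <=> r2
  [  1  -2  1  |  -4 ]
  [  0  -1  0  |  -4 ]
  [ -1   1  0  |   4 ]
r3 -> r3 + r1
  [ 1  -2  1  |  -4 ]
  [ 0  -1  0  |  -4 ]
  [ 0  -1  1  |   0 ]
r2 -> -1·r2
  [ 1  -2  1  |  -4 ]
  [ 0   1  0  |   4 ]
  [ 0  -1  1  |   0 ]
r3 -> r3 + r2
  [ 1  -2  1  |  -4 ]
  [ 0   1  0  |   4 ]
  [ 0   0  1  |   4 ]
r1 -> r1 − r3
  [ 1  -2  0  |  -8 ]
  [ 0   1  0  |   4 ]
  [ 0   0  1  |   4 ]
r1 -> r1 + 2·r2
  [ 1  0  0  |  0 ]
  [ 0  1  0  |  4 ]
  [ 0  0  1  |  4 ]
Reading off the last column: u = 0, v = 4, w = 4.

(0, 4, 4)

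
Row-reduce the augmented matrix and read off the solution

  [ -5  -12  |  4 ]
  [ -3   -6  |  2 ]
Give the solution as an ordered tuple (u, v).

R1 ← -1/5·R1
R2 ← R2 + 3·R1
R2 ← 5/6·R2
R1 ← R1 − 12/5·R2
Reading off the last column: u = 0, v = -1/3.

(0, -1/3)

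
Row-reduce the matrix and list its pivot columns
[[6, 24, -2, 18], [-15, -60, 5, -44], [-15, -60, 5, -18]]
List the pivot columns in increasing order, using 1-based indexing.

Multiply R1 by 1/6.
  [   1    4  -1/3    3 ]
  [ -15  -60     5  -44 ]
  [ -15  -60     5  -18 ]
Add 15 times R1 to R2.
  [   1    4  -1/3    3 ]
  [   0    0     0    1 ]
  [ -15  -60     5  -18 ]
Add 15 times R1 to R3.
  [ 1  4  -1/3   3 ]
  [ 0  0     0   1 ]
  [ 0  0     0  27 ]
Subtract 27 times R2 from R3.
  [ 1  4  -1/3  3 ]
  [ 0  0     0  1 ]
  [ 0  0     0  0 ]
Subtract 3 times R2 from R1.
  [ 1  4  -1/3  0 ]
  [ 0  0     0  1 ]
  [ 0  0     0  0 ]
Pivot columns are the columns containing a leading 1.

1, 4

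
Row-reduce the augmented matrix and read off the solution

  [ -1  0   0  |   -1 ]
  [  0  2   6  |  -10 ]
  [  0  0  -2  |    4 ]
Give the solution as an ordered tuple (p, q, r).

(1, 1, -2)

ρ1 -> -1·ρ1
  [ 1  0   0  |    1 ]
  [ 0  2   6  |  -10 ]
  [ 0  0  -2  |    4 ]
ρ2 -> 1/2·ρ2
  [ 1  0   0  |   1 ]
  [ 0  1   3  |  -5 ]
  [ 0  0  -2  |   4 ]
ρ3 -> -1/2·ρ3
  [ 1  0  0  |   1 ]
  [ 0  1  3  |  -5 ]
  [ 0  0  1  |  -2 ]
ρ2 -> ρ2 − 3·ρ3
  [ 1  0  0  |   1 ]
  [ 0  1  0  |   1 ]
  [ 0  0  1  |  -2 ]
Reading off the last column: p = 1, q = 1, r = -2.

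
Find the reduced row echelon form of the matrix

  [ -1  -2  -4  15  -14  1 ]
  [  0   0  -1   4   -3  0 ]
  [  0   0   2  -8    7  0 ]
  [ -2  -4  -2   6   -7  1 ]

ρ1 := -1·ρ1
  [  1   2   4  -15  14  -1 ]
  [  0   0  -1    4  -3   0 ]
  [  0   0   2   -8   7   0 ]
  [ -2  -4  -2    6  -7   1 ]
ρ4 := ρ4 + 2·ρ1
  [ 1  2   4  -15  14  -1 ]
  [ 0  0  -1    4  -3   0 ]
  [ 0  0   2   -8   7   0 ]
  [ 0  0   6  -24  21  -1 ]
ρ2 := -1·ρ2
  [ 1  2  4  -15  14  -1 ]
  [ 0  0  1   -4   3   0 ]
  [ 0  0  2   -8   7   0 ]
  [ 0  0  6  -24  21  -1 ]
ρ3 := ρ3 − 2·ρ2
  [ 1  2  4  -15  14  -1 ]
  [ 0  0  1   -4   3   0 ]
  [ 0  0  0    0   1   0 ]
  [ 0  0  6  -24  21  -1 ]
ρ4 := ρ4 − 6·ρ2
  [ 1  2  4  -15  14  -1 ]
  [ 0  0  1   -4   3   0 ]
  [ 0  0  0    0   1   0 ]
  [ 0  0  0    0   3  -1 ]
ρ4 := ρ4 − 3·ρ3
  [ 1  2  4  -15  14  -1 ]
  [ 0  0  1   -4   3   0 ]
  [ 0  0  0    0   1   0 ]
  [ 0  0  0    0   0  -1 ]
ρ4 := -1·ρ4
  [ 1  2  4  -15  14  -1 ]
  [ 0  0  1   -4   3   0 ]
  [ 0  0  0    0   1   0 ]
  [ 0  0  0    0   0   1 ]
ρ1 := ρ1 + ρ4
  [ 1  2  4  -15  14  0 ]
  [ 0  0  1   -4   3  0 ]
  [ 0  0  0    0   1  0 ]
  [ 0  0  0    0   0  1 ]
ρ2 := ρ2 − 3·ρ3
  [ 1  2  4  -15  14  0 ]
  [ 0  0  1   -4   0  0 ]
  [ 0  0  0    0   1  0 ]
  [ 0  0  0    0   0  1 ]
ρ1 := ρ1 − 14·ρ3
  [ 1  2  4  -15  0  0 ]
  [ 0  0  1   -4  0  0 ]
  [ 0  0  0    0  1  0 ]
  [ 0  0  0    0  0  1 ]
ρ1 := ρ1 − 4·ρ2
  [ 1  2  0   1  0  0 ]
  [ 0  0  1  -4  0  0 ]
  [ 0  0  0   0  1  0 ]
  [ 0  0  0   0  0  1 ]

[[1, 2, 0, 1, 0, 0], [0, 0, 1, -4, 0, 0], [0, 0, 0, 0, 1, 0], [0, 0, 0, 0, 0, 1]]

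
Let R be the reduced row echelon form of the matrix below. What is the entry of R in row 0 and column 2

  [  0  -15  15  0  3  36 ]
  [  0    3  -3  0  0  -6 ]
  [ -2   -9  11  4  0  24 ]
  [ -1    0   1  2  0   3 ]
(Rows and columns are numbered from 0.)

-1

ρ1 <=> ρ3
  [ -2   -9  11  4  0  24 ]
  [  0    3  -3  0  0  -6 ]
  [  0  -15  15  0  3  36 ]
  [ -1    0   1  2  0   3 ]
ρ1 := -1/2·ρ1
  [  1  9/2  -11/2  -2  0  -12 ]
  [  0    3     -3   0  0   -6 ]
  [  0  -15     15   0  3   36 ]
  [ -1    0      1   2  0    3 ]
ρ4 := ρ4 + ρ1
  [ 1  9/2  -11/2  -2  0  -12 ]
  [ 0    3     -3   0  0   -6 ]
  [ 0  -15     15   0  3   36 ]
  [ 0  9/2   -9/2   0  0   -9 ]
ρ2 := 1/3·ρ2
  [ 1  9/2  -11/2  -2  0  -12 ]
  [ 0    1     -1   0  0   -2 ]
  [ 0  -15     15   0  3   36 ]
  [ 0  9/2   -9/2   0  0   -9 ]
ρ3 := ρ3 + 15·ρ2
  [ 1  9/2  -11/2  -2  0  -12 ]
  [ 0    1     -1   0  0   -2 ]
  [ 0    0      0   0  3    6 ]
  [ 0  9/2   -9/2   0  0   -9 ]
ρ4 := ρ4 − 9/2·ρ2
  [ 1  9/2  -11/2  -2  0  -12 ]
  [ 0    1     -1   0  0   -2 ]
  [ 0    0      0   0  3    6 ]
  [ 0    0      0   0  0    0 ]
ρ3 := 1/3·ρ3
  [ 1  9/2  -11/2  -2  0  -12 ]
  [ 0    1     -1   0  0   -2 ]
  [ 0    0      0   0  1    2 ]
  [ 0    0      0   0  0    0 ]
ρ1 := ρ1 − 9/2·ρ2
  [ 1  0  -1  -2  0  -3 ]
  [ 0  1  -1   0  0  -2 ]
  [ 0  0   0   0  1   2 ]
  [ 0  0   0   0  0   0 ]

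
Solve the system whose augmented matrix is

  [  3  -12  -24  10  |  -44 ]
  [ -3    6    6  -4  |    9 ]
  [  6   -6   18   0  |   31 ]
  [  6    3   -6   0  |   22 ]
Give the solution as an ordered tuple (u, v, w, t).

(4, 1/3, 1/2, -4)

Multiply ρ1 by 1/3.
  [  1  -4  -8  10/3  |  -44/3 ]
  [ -3   6   6    -4  |      9 ]
  [  6  -6  18     0  |     31 ]
  [  6   3  -6     0  |     22 ]
Add 3 times ρ1 to ρ2.
  [ 1  -4   -8  10/3  |  -44/3 ]
  [ 0  -6  -18     6  |    -35 ]
  [ 6  -6   18     0  |     31 ]
  [ 6   3   -6     0  |     22 ]
Subtract 6 times ρ1 from ρ3.
  [ 1  -4   -8  10/3  |  -44/3 ]
  [ 0  -6  -18     6  |    -35 ]
  [ 0  18   66   -20  |    119 ]
  [ 6   3   -6     0  |     22 ]
Subtract 6 times ρ1 from ρ4.
  [ 1  -4   -8  10/3  |  -44/3 ]
  [ 0  -6  -18     6  |    -35 ]
  [ 0  18   66   -20  |    119 ]
  [ 0  27   42   -20  |    110 ]
Multiply ρ2 by -1/6.
  [ 1  -4  -8  10/3  |  -44/3 ]
  [ 0   1   3    -1  |   35/6 ]
  [ 0  18  66   -20  |    119 ]
  [ 0  27  42   -20  |    110 ]
Subtract 18 times ρ2 from ρ3.
  [ 1  -4  -8  10/3  |  -44/3 ]
  [ 0   1   3    -1  |   35/6 ]
  [ 0   0  12    -2  |     14 ]
  [ 0  27  42   -20  |    110 ]
Subtract 27 times ρ2 from ρ4.
  [ 1  -4   -8  10/3  |  -44/3 ]
  [ 0   1    3    -1  |   35/6 ]
  [ 0   0   12    -2  |     14 ]
  [ 0   0  -39     7  |  -95/2 ]
Multiply ρ3 by 1/12.
  [ 1  -4   -8  10/3  |  -44/3 ]
  [ 0   1    3    -1  |   35/6 ]
  [ 0   0    1  -1/6  |    7/6 ]
  [ 0   0  -39     7  |  -95/2 ]
Add 39 times ρ3 to ρ4.
  [ 1  -4  -8  10/3  |  -44/3 ]
  [ 0   1   3    -1  |   35/6 ]
  [ 0   0   1  -1/6  |    7/6 ]
  [ 0   0   0   1/2  |     -2 ]
Multiply ρ4 by 2.
  [ 1  -4  -8  10/3  |  -44/3 ]
  [ 0   1   3    -1  |   35/6 ]
  [ 0   0   1  -1/6  |    7/6 ]
  [ 0   0   0     1  |     -4 ]
Add 1/6 times ρ4 to ρ3.
  [ 1  -4  -8  10/3  |  -44/3 ]
  [ 0   1   3    -1  |   35/6 ]
  [ 0   0   1     0  |    1/2 ]
  [ 0   0   0     1  |     -4 ]
Add ρ4 to ρ2.
  [ 1  -4  -8  10/3  |  -44/3 ]
  [ 0   1   3     0  |   11/6 ]
  [ 0   0   1     0  |    1/2 ]
  [ 0   0   0     1  |     -4 ]
Subtract 10/3 times ρ4 from ρ1.
  [ 1  -4  -8  0  |  -4/3 ]
  [ 0   1   3  0  |  11/6 ]
  [ 0   0   1  0  |   1/2 ]
  [ 0   0   0  1  |    -4 ]
Subtract 3 times ρ3 from ρ2.
  [ 1  -4  -8  0  |  -4/3 ]
  [ 0   1   0  0  |   1/3 ]
  [ 0   0   1  0  |   1/2 ]
  [ 0   0   0  1  |    -4 ]
Add 8 times ρ3 to ρ1.
  [ 1  -4  0  0  |  8/3 ]
  [ 0   1  0  0  |  1/3 ]
  [ 0   0  1  0  |  1/2 ]
  [ 0   0  0  1  |   -4 ]
Add 4 times ρ2 to ρ1.
  [ 1  0  0  0  |    4 ]
  [ 0  1  0  0  |  1/3 ]
  [ 0  0  1  0  |  1/2 ]
  [ 0  0  0  1  |   -4 ]
Reading off the last column: u = 4, v = 1/3, w = 1/2, t = -4.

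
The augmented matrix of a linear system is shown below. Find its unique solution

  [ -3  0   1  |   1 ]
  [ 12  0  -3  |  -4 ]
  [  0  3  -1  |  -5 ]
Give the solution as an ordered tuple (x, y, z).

r1 → -1/3·r1
  [  1  0  -1/3  |  -1/3 ]
  [ 12  0    -3  |    -4 ]
  [  0  3    -1  |    -5 ]
r2 → r2 − 12·r1
  [ 1  0  -1/3  |  -1/3 ]
  [ 0  0     1  |     0 ]
  [ 0  3    -1  |    -5 ]
r2 <-> r3
  [ 1  0  -1/3  |  -1/3 ]
  [ 0  3    -1  |    -5 ]
  [ 0  0     1  |     0 ]
r2 → 1/3·r2
  [ 1  0  -1/3  |  -1/3 ]
  [ 0  1  -1/3  |  -5/3 ]
  [ 0  0     1  |     0 ]
r2 → r2 + 1/3·r3
  [ 1  0  -1/3  |  -1/3 ]
  [ 0  1     0  |  -5/3 ]
  [ 0  0     1  |     0 ]
r1 → r1 + 1/3·r3
  [ 1  0  0  |  -1/3 ]
  [ 0  1  0  |  -5/3 ]
  [ 0  0  1  |     0 ]
Reading off the last column: x = -1/3, y = -5/3, z = 0.

(-1/3, -5/3, 0)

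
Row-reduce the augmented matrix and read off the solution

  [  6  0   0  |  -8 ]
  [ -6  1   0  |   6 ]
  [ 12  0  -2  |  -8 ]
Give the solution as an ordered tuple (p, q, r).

(-4/3, -2, -4)

R1 → 1/6·R1
  [  1  0   0  |  -4/3 ]
  [ -6  1   0  |     6 ]
  [ 12  0  -2  |    -8 ]
R2 → R2 + 6·R1
  [  1  0   0  |  -4/3 ]
  [  0  1   0  |    -2 ]
  [ 12  0  -2  |    -8 ]
R3 → R3 − 12·R1
  [ 1  0   0  |  -4/3 ]
  [ 0  1   0  |    -2 ]
  [ 0  0  -2  |     8 ]
R3 → -1/2·R3
  [ 1  0  0  |  -4/3 ]
  [ 0  1  0  |    -2 ]
  [ 0  0  1  |    -4 ]
Reading off the last column: p = -4/3, q = -2, r = -4.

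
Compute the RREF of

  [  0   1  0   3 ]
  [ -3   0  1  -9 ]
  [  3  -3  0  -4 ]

R1 <=> R2
  [ -3   0  1  -9 ]
  [  0   1  0   3 ]
  [  3  -3  0  -4 ]
R1 → -1/3·R1
  [ 1   0  -1/3   3 ]
  [ 0   1     0   3 ]
  [ 3  -3     0  -4 ]
R3 → R3 − 3·R1
  [ 1   0  -1/3    3 ]
  [ 0   1     0    3 ]
  [ 0  -3     1  -13 ]
R3 → R3 + 3·R2
  [ 1  0  -1/3   3 ]
  [ 0  1     0   3 ]
  [ 0  0     1  -4 ]
R1 → R1 + 1/3·R3
  [ 1  0  0  5/3 ]
  [ 0  1  0    3 ]
  [ 0  0  1   -4 ]

[[1, 0, 0, 5/3], [0, 1, 0, 3], [0, 0, 1, -4]]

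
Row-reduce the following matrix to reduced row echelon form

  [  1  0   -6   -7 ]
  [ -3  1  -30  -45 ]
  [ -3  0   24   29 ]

[[1, 0, 0, 1], [0, 1, 0, -2], [0, 0, 1, 4/3]]

r2 ← r2 + 3·r1
r3 ← r3 + 3·r1
r3 ← 1/6·r3
r2 ← r2 + 48·r3
r1 ← r1 + 6·r3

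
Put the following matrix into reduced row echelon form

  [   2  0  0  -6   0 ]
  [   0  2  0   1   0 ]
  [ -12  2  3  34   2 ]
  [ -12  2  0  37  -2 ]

[[1, 0, 0, -3, 0], [0, 1, 0, 1/2, 0], [0, 0, 1, -1, 0], [0, 0, 0, 0, 1]]

r1 ← 1/2·r1
  [   1  0  0  -3   0 ]
  [   0  2  0   1   0 ]
  [ -12  2  3  34   2 ]
  [ -12  2  0  37  -2 ]
r3 ← r3 + 12·r1
  [   1  0  0  -3   0 ]
  [   0  2  0   1   0 ]
  [   0  2  3  -2   2 ]
  [ -12  2  0  37  -2 ]
r4 ← r4 + 12·r1
  [ 1  0  0  -3   0 ]
  [ 0  2  0   1   0 ]
  [ 0  2  3  -2   2 ]
  [ 0  2  0   1  -2 ]
r2 ← 1/2·r2
  [ 1  0  0   -3   0 ]
  [ 0  1  0  1/2   0 ]
  [ 0  2  3   -2   2 ]
  [ 0  2  0    1  -2 ]
r3 ← r3 − 2·r2
  [ 1  0  0   -3   0 ]
  [ 0  1  0  1/2   0 ]
  [ 0  0  3   -3   2 ]
  [ 0  2  0    1  -2 ]
r4 ← r4 − 2·r2
  [ 1  0  0   -3   0 ]
  [ 0  1  0  1/2   0 ]
  [ 0  0  3   -3   2 ]
  [ 0  0  0    0  -2 ]
r3 ← 1/3·r3
  [ 1  0  0   -3    0 ]
  [ 0  1  0  1/2    0 ]
  [ 0  0  1   -1  2/3 ]
  [ 0  0  0    0   -2 ]
r4 ← -1/2·r4
  [ 1  0  0   -3    0 ]
  [ 0  1  0  1/2    0 ]
  [ 0  0  1   -1  2/3 ]
  [ 0  0  0    0    1 ]
r3 ← r3 − 2/3·r4
  [ 1  0  0   -3  0 ]
  [ 0  1  0  1/2  0 ]
  [ 0  0  1   -1  0 ]
  [ 0  0  0    0  1 ]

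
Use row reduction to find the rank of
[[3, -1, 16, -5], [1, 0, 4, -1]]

rank = 2

ρ1 -> 1/3·ρ1
  [ 1  -1/3  16/3  -5/3 ]
  [ 1     0     4    -1 ]
ρ2 -> ρ2 − ρ1
  [ 1  -1/3  16/3  -5/3 ]
  [ 0   1/3  -4/3   2/3 ]
ρ2 -> 3·ρ2
  [ 1  -1/3  16/3  -5/3 ]
  [ 0     1    -4     2 ]
ρ1 -> ρ1 + 1/3·ρ2
  [ 1  0   4  -1 ]
  [ 0  1  -4   2 ]
The reduced form has 2 nonzero rows.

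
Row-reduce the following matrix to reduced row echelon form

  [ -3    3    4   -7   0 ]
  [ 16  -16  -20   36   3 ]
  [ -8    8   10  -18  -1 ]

[[1, -1, 0, 1, 0], [0, 0, 1, -1, 0], [0, 0, 0, 0, 1]]

Multiply ρ1 by -1/3.
  [  1   -1  -4/3  7/3   0 ]
  [ 16  -16   -20   36   3 ]
  [ -8    8    10  -18  -1 ]
Subtract 16 times ρ1 from ρ2.
  [  1  -1  -4/3   7/3   0 ]
  [  0   0   4/3  -4/3   3 ]
  [ -8   8    10   -18  -1 ]
Add 8 times ρ1 to ρ3.
  [ 1  -1  -4/3   7/3   0 ]
  [ 0   0   4/3  -4/3   3 ]
  [ 0   0  -2/3   2/3  -1 ]
Multiply ρ2 by 3/4.
  [ 1  -1  -4/3  7/3    0 ]
  [ 0   0     1   -1  9/4 ]
  [ 0   0  -2/3  2/3   -1 ]
Add 2/3 times ρ2 to ρ3.
  [ 1  -1  -4/3  7/3    0 ]
  [ 0   0     1   -1  9/4 ]
  [ 0   0     0    0  1/2 ]
Multiply ρ3 by 2.
  [ 1  -1  -4/3  7/3    0 ]
  [ 0   0     1   -1  9/4 ]
  [ 0   0     0    0    1 ]
Subtract 9/4 times ρ3 from ρ2.
  [ 1  -1  -4/3  7/3  0 ]
  [ 0   0     1   -1  0 ]
  [ 0   0     0    0  1 ]
Add 4/3 times ρ2 to ρ1.
  [ 1  -1  0   1  0 ]
  [ 0   0  1  -1  0 ]
  [ 0   0  0   0  1 ]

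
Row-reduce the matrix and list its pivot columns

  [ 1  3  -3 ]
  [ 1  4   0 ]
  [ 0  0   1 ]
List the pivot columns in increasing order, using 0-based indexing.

0, 1, 2

R2 := R2 − R1
  [ 1  3  -3 ]
  [ 0  1   3 ]
  [ 0  0   1 ]
R2 := R2 − 3·R3
  [ 1  3  -3 ]
  [ 0  1   0 ]
  [ 0  0   1 ]
R1 := R1 + 3·R3
  [ 1  3  0 ]
  [ 0  1  0 ]
  [ 0  0  1 ]
R1 := R1 − 3·R2
  [ 1  0  0 ]
  [ 0  1  0 ]
  [ 0  0  1 ]
Pivot columns are the columns containing a leading 1.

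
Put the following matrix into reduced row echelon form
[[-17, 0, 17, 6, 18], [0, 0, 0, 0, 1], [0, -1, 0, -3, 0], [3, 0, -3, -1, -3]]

[[1, 0, -1, 0, 0], [0, 1, 0, 0, 0], [0, 0, 0, 1, 0], [0, 0, 0, 0, 1]]

R1 -> -1/17·R1
  [ 1   0  -1  -6/17  -18/17 ]
  [ 0   0   0      0       1 ]
  [ 0  -1   0     -3       0 ]
  [ 3   0  -3     -1      -3 ]
R4 -> R4 − 3·R1
  [ 1   0  -1  -6/17  -18/17 ]
  [ 0   0   0      0       1 ]
  [ 0  -1   0     -3       0 ]
  [ 0   0   0   1/17    3/17 ]
R2 <-> R3
  [ 1   0  -1  -6/17  -18/17 ]
  [ 0  -1   0     -3       0 ]
  [ 0   0   0      0       1 ]
  [ 0   0   0   1/17    3/17 ]
R2 -> -1·R2
  [ 1  0  -1  -6/17  -18/17 ]
  [ 0  1   0      3       0 ]
  [ 0  0   0      0       1 ]
  [ 0  0   0   1/17    3/17 ]
R3 <-> R4
  [ 1  0  -1  -6/17  -18/17 ]
  [ 0  1   0      3       0 ]
  [ 0  0   0   1/17    3/17 ]
  [ 0  0   0      0       1 ]
R3 -> 17·R3
  [ 1  0  -1  -6/17  -18/17 ]
  [ 0  1   0      3       0 ]
  [ 0  0   0      1       3 ]
  [ 0  0   0      0       1 ]
R3 -> R3 − 3·R4
  [ 1  0  -1  -6/17  -18/17 ]
  [ 0  1   0      3       0 ]
  [ 0  0   0      1       0 ]
  [ 0  0   0      0       1 ]
R1 -> R1 + 18/17·R4
  [ 1  0  -1  -6/17  0 ]
  [ 0  1   0      3  0 ]
  [ 0  0   0      1  0 ]
  [ 0  0   0      0  1 ]
R2 -> R2 − 3·R3
  [ 1  0  -1  -6/17  0 ]
  [ 0  1   0      0  0 ]
  [ 0  0   0      1  0 ]
  [ 0  0   0      0  1 ]
R1 -> R1 + 6/17·R3
  [ 1  0  -1  0  0 ]
  [ 0  1   0  0  0 ]
  [ 0  0   0  1  0 ]
  [ 0  0   0  0  1 ]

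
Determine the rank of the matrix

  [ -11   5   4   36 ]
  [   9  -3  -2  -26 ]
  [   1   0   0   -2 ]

R1 -> -1/11·R1
R2 -> R2 − 9·R1
R3 -> R3 − R1
R2 -> 11/12·R2
R3 -> R3 − 5/11·R2
R3 -> -6·R3
R2 -> R2 − 7/6·R3
R1 -> R1 + 4/11·R3
R1 -> R1 + 5/11·R2
The reduced form has 3 nonzero rows.

rank = 3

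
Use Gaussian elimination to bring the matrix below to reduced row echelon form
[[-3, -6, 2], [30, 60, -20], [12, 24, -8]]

r1 -> -1/3·r1
r2 -> r2 − 30·r1
r3 -> r3 − 12·r1

[[1, 2, -2/3], [0, 0, 0], [0, 0, 0]]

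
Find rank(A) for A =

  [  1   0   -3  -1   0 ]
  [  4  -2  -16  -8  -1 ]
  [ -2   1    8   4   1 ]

R2 -> R2 − 4·R1
R3 -> R3 + 2·R1
R2 -> -1/2·R2
R3 -> R3 − R2
R3 -> 2·R3
R2 -> R2 − 1/2·R3
The reduced form has 3 nonzero rows.

rank = 3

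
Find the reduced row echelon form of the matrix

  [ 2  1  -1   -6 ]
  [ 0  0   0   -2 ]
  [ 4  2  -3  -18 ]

[[1, 1/2, 0, 0], [0, 0, 1, 0], [0, 0, 0, 1]]

ρ1 → 1/2·ρ1
  [ 1  1/2  -1/2   -3 ]
  [ 0    0     0   -2 ]
  [ 4    2    -3  -18 ]
ρ3 → ρ3 − 4·ρ1
  [ 1  1/2  -1/2  -3 ]
  [ 0    0     0  -2 ]
  [ 0    0    -1  -6 ]
ρ2 <-> ρ3
  [ 1  1/2  -1/2  -3 ]
  [ 0    0    -1  -6 ]
  [ 0    0     0  -2 ]
ρ2 → -1·ρ2
  [ 1  1/2  -1/2  -3 ]
  [ 0    0     1   6 ]
  [ 0    0     0  -2 ]
ρ3 → -1/2·ρ3
  [ 1  1/2  -1/2  -3 ]
  [ 0    0     1   6 ]
  [ 0    0     0   1 ]
ρ2 → ρ2 − 6·ρ3
  [ 1  1/2  -1/2  -3 ]
  [ 0    0     1   0 ]
  [ 0    0     0   1 ]
ρ1 → ρ1 + 3·ρ3
  [ 1  1/2  -1/2  0 ]
  [ 0    0     1  0 ]
  [ 0    0     0  1 ]
ρ1 → ρ1 + 1/2·ρ2
  [ 1  1/2  0  0 ]
  [ 0    0  1  0 ]
  [ 0    0  0  1 ]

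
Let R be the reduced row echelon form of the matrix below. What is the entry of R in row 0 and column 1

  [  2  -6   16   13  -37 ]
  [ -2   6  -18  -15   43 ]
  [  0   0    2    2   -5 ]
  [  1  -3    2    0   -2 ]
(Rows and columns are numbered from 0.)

-3

Multiply R1 by 1/2.
  [  1  -3    8  13/2  -37/2 ]
  [ -2   6  -18   -15     43 ]
  [  0   0    2     2     -5 ]
  [  1  -3    2     0     -2 ]
Add 2 times R1 to R2.
  [ 1  -3   8  13/2  -37/2 ]
  [ 0   0  -2    -2      6 ]
  [ 0   0   2     2     -5 ]
  [ 1  -3   2     0     -2 ]
Subtract R1 from R4.
  [ 1  -3   8   13/2  -37/2 ]
  [ 0   0  -2     -2      6 ]
  [ 0   0   2      2     -5 ]
  [ 0   0  -6  -13/2   33/2 ]
Multiply R2 by -1/2.
  [ 1  -3   8   13/2  -37/2 ]
  [ 0   0   1      1     -3 ]
  [ 0   0   2      2     -5 ]
  [ 0   0  -6  -13/2   33/2 ]
Subtract 2 times R2 from R3.
  [ 1  -3   8   13/2  -37/2 ]
  [ 0   0   1      1     -3 ]
  [ 0   0   0      0      1 ]
  [ 0   0  -6  -13/2   33/2 ]
Add 6 times R2 to R4.
  [ 1  -3  8  13/2  -37/2 ]
  [ 0   0  1     1     -3 ]
  [ 0   0  0     0      1 ]
  [ 0   0  0  -1/2   -3/2 ]
Swap R3 and R4.
  [ 1  -3  8  13/2  -37/2 ]
  [ 0   0  1     1     -3 ]
  [ 0   0  0  -1/2   -3/2 ]
  [ 0   0  0     0      1 ]
Multiply R3 by -2.
  [ 1  -3  8  13/2  -37/2 ]
  [ 0   0  1     1     -3 ]
  [ 0   0  0     1      3 ]
  [ 0   0  0     0      1 ]
Subtract 3 times R4 from R3.
  [ 1  -3  8  13/2  -37/2 ]
  [ 0   0  1     1     -3 ]
  [ 0   0  0     1      0 ]
  [ 0   0  0     0      1 ]
Add 3 times R4 to R2.
  [ 1  -3  8  13/2  -37/2 ]
  [ 0   0  1     1      0 ]
  [ 0   0  0     1      0 ]
  [ 0   0  0     0      1 ]
Add 37/2 times R4 to R1.
  [ 1  -3  8  13/2  0 ]
  [ 0   0  1     1  0 ]
  [ 0   0  0     1  0 ]
  [ 0   0  0     0  1 ]
Subtract R3 from R2.
  [ 1  -3  8  13/2  0 ]
  [ 0   0  1     0  0 ]
  [ 0   0  0     1  0 ]
  [ 0   0  0     0  1 ]
Subtract 13/2 times R3 from R1.
  [ 1  -3  8  0  0 ]
  [ 0   0  1  0  0 ]
  [ 0   0  0  1  0 ]
  [ 0   0  0  0  1 ]
Subtract 8 times R2 from R1.
  [ 1  -3  0  0  0 ]
  [ 0   0  1  0  0 ]
  [ 0   0  0  1  0 ]
  [ 0   0  0  0  1 ]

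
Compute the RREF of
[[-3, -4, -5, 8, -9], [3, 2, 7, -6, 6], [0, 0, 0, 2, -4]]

[[1, 0, 3, 0, -5/3], [0, 1, -1, 0, -1/2], [0, 0, 0, 1, -2]]

R1 -> -1/3·R1
  [ 1  4/3  5/3  -8/3   3 ]
  [ 3    2    7    -6   6 ]
  [ 0    0    0     2  -4 ]
R2 -> R2 − 3·R1
  [ 1  4/3  5/3  -8/3   3 ]
  [ 0   -2    2     2  -3 ]
  [ 0    0    0     2  -4 ]
R2 -> -1/2·R2
  [ 1  4/3  5/3  -8/3    3 ]
  [ 0    1   -1    -1  3/2 ]
  [ 0    0    0     2   -4 ]
R3 -> 1/2·R3
  [ 1  4/3  5/3  -8/3    3 ]
  [ 0    1   -1    -1  3/2 ]
  [ 0    0    0     1   -2 ]
R2 -> R2 + R3
  [ 1  4/3  5/3  -8/3     3 ]
  [ 0    1   -1     0  -1/2 ]
  [ 0    0    0     1    -2 ]
R1 -> R1 + 8/3·R3
  [ 1  4/3  5/3  0  -7/3 ]
  [ 0    1   -1  0  -1/2 ]
  [ 0    0    0  1    -2 ]
R1 -> R1 − 4/3·R2
  [ 1  0   3  0  -5/3 ]
  [ 0  1  -1  0  -1/2 ]
  [ 0  0   0  1    -2 ]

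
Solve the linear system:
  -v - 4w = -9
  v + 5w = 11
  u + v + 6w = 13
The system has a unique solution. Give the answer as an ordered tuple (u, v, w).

(0, 1, 2)

Form the augmented matrix and row-reduce:
  [ 0  -1  -4  |  -9 ]
  [ 0   1   5  |  11 ]
  [ 1   1   6  |  13 ]
R1 <=> R3
  [ 1   1   6  |  13 ]
  [ 0   1   5  |  11 ]
  [ 0  -1  -4  |  -9 ]
R3 := R3 + R2
  [ 1  1  6  |  13 ]
  [ 0  1  5  |  11 ]
  [ 0  0  1  |   2 ]
R2 := R2 − 5·R3
  [ 1  1  6  |  13 ]
  [ 0  1  0  |   1 ]
  [ 0  0  1  |   2 ]
R1 := R1 − 6·R3
  [ 1  1  0  |  1 ]
  [ 0  1  0  |  1 ]
  [ 0  0  1  |  2 ]
R1 := R1 − R2
  [ 1  0  0  |  0 ]
  [ 0  1  0  |  1 ]
  [ 0  0  1  |  2 ]
Reading off the last column: u = 0, v = 1, w = 2.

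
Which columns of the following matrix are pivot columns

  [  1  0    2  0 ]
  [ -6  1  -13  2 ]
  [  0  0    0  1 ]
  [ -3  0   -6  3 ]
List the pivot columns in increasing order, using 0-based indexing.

R2 → R2 + 6·R1
R4 → R4 + 3·R1
R4 → R4 − 3·R3
R2 → R2 − 2·R3
Pivot columns are the columns containing a leading 1.

0, 1, 3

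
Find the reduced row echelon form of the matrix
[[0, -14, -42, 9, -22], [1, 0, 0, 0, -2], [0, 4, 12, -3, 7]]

[[1, 0, 0, 0, -2], [0, 1, 3, 0, 1/2], [0, 0, 0, 1, -5/3]]

r1 ↔ r2
  [ 1    0    0   0   -2 ]
  [ 0  -14  -42   9  -22 ]
  [ 0    4   12  -3    7 ]
r2 := -1/14·r2
  [ 1  0   0      0    -2 ]
  [ 0  1   3  -9/14  11/7 ]
  [ 0  4  12     -3     7 ]
r3 := r3 − 4·r2
  [ 1  0  0      0    -2 ]
  [ 0  1  3  -9/14  11/7 ]
  [ 0  0  0   -3/7   5/7 ]
r3 := -7/3·r3
  [ 1  0  0      0    -2 ]
  [ 0  1  3  -9/14  11/7 ]
  [ 0  0  0      1  -5/3 ]
r2 := r2 + 9/14·r3
  [ 1  0  0  0    -2 ]
  [ 0  1  3  0   1/2 ]
  [ 0  0  0  1  -5/3 ]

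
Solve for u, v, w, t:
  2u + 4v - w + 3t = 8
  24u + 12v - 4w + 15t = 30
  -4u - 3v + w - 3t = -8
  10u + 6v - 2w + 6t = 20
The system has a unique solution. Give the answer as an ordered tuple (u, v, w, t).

(2, 4, -6, -6)

Form the augmented matrix and row-reduce:
  [  2   4  -1   3  |   8 ]
  [ 24  12  -4  15  |  30 ]
  [ -4  -3   1  -3  |  -8 ]
  [ 10   6  -2   6  |  20 ]
ρ1 → 1/2·ρ1
  [  1   2  -1/2  3/2  |   4 ]
  [ 24  12    -4   15  |  30 ]
  [ -4  -3     1   -3  |  -8 ]
  [ 10   6    -2    6  |  20 ]
ρ2 → ρ2 − 24·ρ1
  [  1    2  -1/2  3/2  |    4 ]
  [  0  -36     8  -21  |  -66 ]
  [ -4   -3     1   -3  |   -8 ]
  [ 10    6    -2    6  |   20 ]
ρ3 → ρ3 + 4·ρ1
  [  1    2  -1/2  3/2  |    4 ]
  [  0  -36     8  -21  |  -66 ]
  [  0    5    -1    3  |    8 ]
  [ 10    6    -2    6  |   20 ]
ρ4 → ρ4 − 10·ρ1
  [ 1    2  -1/2  3/2  |    4 ]
  [ 0  -36     8  -21  |  -66 ]
  [ 0    5    -1    3  |    8 ]
  [ 0  -14     3   -9  |  -20 ]
ρ2 → -1/36·ρ2
  [ 1    2  -1/2   3/2  |     4 ]
  [ 0    1  -2/9  7/12  |  11/6 ]
  [ 0    5    -1     3  |     8 ]
  [ 0  -14     3    -9  |   -20 ]
ρ3 → ρ3 − 5·ρ2
  [ 1    2  -1/2   3/2  |     4 ]
  [ 0    1  -2/9  7/12  |  11/6 ]
  [ 0    0   1/9  1/12  |  -7/6 ]
  [ 0  -14     3    -9  |   -20 ]
ρ4 → ρ4 + 14·ρ2
  [ 1  2  -1/2   3/2  |     4 ]
  [ 0  1  -2/9  7/12  |  11/6 ]
  [ 0  0   1/9  1/12  |  -7/6 ]
  [ 0  0  -1/9  -5/6  |  17/3 ]
ρ3 → 9·ρ3
  [ 1  2  -1/2   3/2  |      4 ]
  [ 0  1  -2/9  7/12  |   11/6 ]
  [ 0  0     1   3/4  |  -21/2 ]
  [ 0  0  -1/9  -5/6  |   17/3 ]
ρ4 → ρ4 + 1/9·ρ3
  [ 1  2  -1/2   3/2  |      4 ]
  [ 0  1  -2/9  7/12  |   11/6 ]
  [ 0  0     1   3/4  |  -21/2 ]
  [ 0  0     0  -3/4  |    9/2 ]
ρ4 → -4/3·ρ4
  [ 1  2  -1/2   3/2  |      4 ]
  [ 0  1  -2/9  7/12  |   11/6 ]
  [ 0  0     1   3/4  |  -21/2 ]
  [ 0  0     0     1  |     -6 ]
ρ3 → ρ3 − 3/4·ρ4
  [ 1  2  -1/2   3/2  |     4 ]
  [ 0  1  -2/9  7/12  |  11/6 ]
  [ 0  0     1     0  |    -6 ]
  [ 0  0     0     1  |    -6 ]
ρ2 → ρ2 − 7/12·ρ4
  [ 1  2  -1/2  3/2  |     4 ]
  [ 0  1  -2/9    0  |  16/3 ]
  [ 0  0     1    0  |    -6 ]
  [ 0  0     0    1  |    -6 ]
ρ1 → ρ1 − 3/2·ρ4
  [ 1  2  -1/2  0  |    13 ]
  [ 0  1  -2/9  0  |  16/3 ]
  [ 0  0     1  0  |    -6 ]
  [ 0  0     0  1  |    -6 ]
ρ2 → ρ2 + 2/9·ρ3
  [ 1  2  -1/2  0  |  13 ]
  [ 0  1     0  0  |   4 ]
  [ 0  0     1  0  |  -6 ]
  [ 0  0     0  1  |  -6 ]
ρ1 → ρ1 + 1/2·ρ3
  [ 1  2  0  0  |  10 ]
  [ 0  1  0  0  |   4 ]
  [ 0  0  1  0  |  -6 ]
  [ 0  0  0  1  |  -6 ]
ρ1 → ρ1 − 2·ρ2
  [ 1  0  0  0  |   2 ]
  [ 0  1  0  0  |   4 ]
  [ 0  0  1  0  |  -6 ]
  [ 0  0  0  1  |  -6 ]
Reading off the last column: u = 2, v = 4, w = -6, t = -6.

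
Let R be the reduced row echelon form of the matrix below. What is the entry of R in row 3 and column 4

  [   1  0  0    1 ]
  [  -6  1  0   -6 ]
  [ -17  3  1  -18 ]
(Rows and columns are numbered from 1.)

-1

R2 := R2 + 6·R1
  [   1  0  0    1 ]
  [   0  1  0    0 ]
  [ -17  3  1  -18 ]
R3 := R3 + 17·R1
  [ 1  0  0   1 ]
  [ 0  1  0   0 ]
  [ 0  3  1  -1 ]
R3 := R3 − 3·R2
  [ 1  0  0   1 ]
  [ 0  1  0   0 ]
  [ 0  0  1  -1 ]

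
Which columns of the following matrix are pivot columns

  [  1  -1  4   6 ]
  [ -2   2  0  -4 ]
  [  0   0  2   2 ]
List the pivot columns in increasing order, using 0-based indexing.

R2 ← R2 + 2·R1
  [ 1  -1  4  6 ]
  [ 0   0  8  8 ]
  [ 0   0  2  2 ]
R2 ← 1/8·R2
  [ 1  -1  4  6 ]
  [ 0   0  1  1 ]
  [ 0   0  2  2 ]
R3 ← R3 − 2·R2
  [ 1  -1  4  6 ]
  [ 0   0  1  1 ]
  [ 0   0  0  0 ]
R1 ← R1 − 4·R2
  [ 1  -1  0  2 ]
  [ 0   0  1  1 ]
  [ 0   0  0  0 ]
Pivot columns are the columns containing a leading 1.

0, 2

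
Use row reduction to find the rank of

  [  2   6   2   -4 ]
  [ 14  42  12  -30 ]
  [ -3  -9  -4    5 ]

rank = 2

ρ1 := 1/2·ρ1
  [  1   3   1   -2 ]
  [ 14  42  12  -30 ]
  [ -3  -9  -4    5 ]
ρ2 := ρ2 − 14·ρ1
  [  1   3   1  -2 ]
  [  0   0  -2  -2 ]
  [ -3  -9  -4   5 ]
ρ3 := ρ3 + 3·ρ1
  [ 1  3   1  -2 ]
  [ 0  0  -2  -2 ]
  [ 0  0  -1  -1 ]
ρ2 := -1/2·ρ2
  [ 1  3   1  -2 ]
  [ 0  0   1   1 ]
  [ 0  0  -1  -1 ]
ρ3 := ρ3 + ρ2
  [ 1  3  1  -2 ]
  [ 0  0  1   1 ]
  [ 0  0  0   0 ]
ρ1 := ρ1 − ρ2
  [ 1  3  0  -3 ]
  [ 0  0  1   1 ]
  [ 0  0  0   0 ]
The reduced form has 2 nonzero rows.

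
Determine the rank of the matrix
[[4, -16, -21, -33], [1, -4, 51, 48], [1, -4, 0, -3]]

R1 -> 1/4·R1
R2 -> R2 − R1
R3 -> R3 − R1
R2 -> 4/225·R2
R3 -> R3 − 21/4·R2
R1 -> R1 + 21/4·R2
The reduced form has 2 nonzero rows.

rank = 2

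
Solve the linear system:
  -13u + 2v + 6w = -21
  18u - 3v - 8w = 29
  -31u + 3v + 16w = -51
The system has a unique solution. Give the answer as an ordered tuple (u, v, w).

Form the augmented matrix and row-reduce:
  [ -13   2   6  |  -21 ]
  [  18  -3  -8  |   29 ]
  [ -31   3  16  |  -51 ]
r1 → -1/13·r1
  [   1  -2/13  -6/13  |  21/13 ]
  [  18     -3     -8  |     29 ]
  [ -31      3     16  |    -51 ]
r2 → r2 − 18·r1
  [   1  -2/13  -6/13  |  21/13 ]
  [   0  -3/13   4/13  |  -1/13 ]
  [ -31      3     16  |    -51 ]
r3 → r3 + 31·r1
  [ 1   -2/13  -6/13  |   21/13 ]
  [ 0   -3/13   4/13  |   -1/13 ]
  [ 0  -23/13  22/13  |  -12/13 ]
r2 → -13/3·r2
  [ 1   -2/13  -6/13  |   21/13 ]
  [ 0       1   -4/3  |     1/3 ]
  [ 0  -23/13  22/13  |  -12/13 ]
r3 → r3 + 23/13·r2
  [ 1  -2/13  -6/13  |  21/13 ]
  [ 0      1   -4/3  |    1/3 ]
  [ 0      0   -2/3  |   -1/3 ]
r3 → -3/2·r3
  [ 1  -2/13  -6/13  |  21/13 ]
  [ 0      1   -4/3  |    1/3 ]
  [ 0      0      1  |    1/2 ]
r2 → r2 + 4/3·r3
  [ 1  -2/13  -6/13  |  21/13 ]
  [ 0      1      0  |      1 ]
  [ 0      0      1  |    1/2 ]
r1 → r1 + 6/13·r3
  [ 1  -2/13  0  |  24/13 ]
  [ 0      1  0  |      1 ]
  [ 0      0  1  |    1/2 ]
r1 → r1 + 2/13·r2
  [ 1  0  0  |    2 ]
  [ 0  1  0  |    1 ]
  [ 0  0  1  |  1/2 ]
Reading off the last column: u = 2, v = 1, w = 1/2.

(2, 1, 1/2)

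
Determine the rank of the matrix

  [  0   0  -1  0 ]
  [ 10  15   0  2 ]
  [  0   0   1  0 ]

R1 ↔ R2
  [ 10  15   0  2 ]
  [  0   0  -1  0 ]
  [  0   0   1  0 ]
R1 := 1/10·R1
  [ 1  3/2   0  1/5 ]
  [ 0    0  -1    0 ]
  [ 0    0   1    0 ]
R2 := -1·R2
  [ 1  3/2  0  1/5 ]
  [ 0    0  1    0 ]
  [ 0    0  1    0 ]
R3 := R3 − R2
  [ 1  3/2  0  1/5 ]
  [ 0    0  1    0 ]
  [ 0    0  0    0 ]
The reduced form has 2 nonzero rows.

rank = 2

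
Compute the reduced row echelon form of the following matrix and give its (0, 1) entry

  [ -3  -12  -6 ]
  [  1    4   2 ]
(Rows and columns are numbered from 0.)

R1 → -1/3·R1
  [ 1  4  2 ]
  [ 1  4  2 ]
R2 → R2 − R1
  [ 1  4  2 ]
  [ 0  0  0 ]

4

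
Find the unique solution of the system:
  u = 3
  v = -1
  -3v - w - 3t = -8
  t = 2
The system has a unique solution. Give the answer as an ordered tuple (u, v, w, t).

Form the augmented matrix and row-reduce:
  [ 1   0   0   0  |   3 ]
  [ 0   1   0   0  |  -1 ]
  [ 0  -3  -1  -3  |  -8 ]
  [ 0   0   0   1  |   2 ]
ρ3 := ρ3 + 3·ρ2
  [ 1  0   0   0  |    3 ]
  [ 0  1   0   0  |   -1 ]
  [ 0  0  -1  -3  |  -11 ]
  [ 0  0   0   1  |    2 ]
ρ3 := -1·ρ3
  [ 1  0  0  0  |   3 ]
  [ 0  1  0  0  |  -1 ]
  [ 0  0  1  3  |  11 ]
  [ 0  0  0  1  |   2 ]
ρ3 := ρ3 − 3·ρ4
  [ 1  0  0  0  |   3 ]
  [ 0  1  0  0  |  -1 ]
  [ 0  0  1  0  |   5 ]
  [ 0  0  0  1  |   2 ]
Reading off the last column: u = 3, v = -1, w = 5, t = 2.

(3, -1, 5, 2)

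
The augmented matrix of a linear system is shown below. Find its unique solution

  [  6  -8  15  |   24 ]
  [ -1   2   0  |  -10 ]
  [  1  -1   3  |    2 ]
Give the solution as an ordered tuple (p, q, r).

(2, -4, -4/3)

R1 := 1/6·R1
  [  1  -4/3  5/2  |    4 ]
  [ -1     2    0  |  -10 ]
  [  1    -1    3  |    2 ]
R2 := R2 + R1
  [ 1  -4/3  5/2  |   4 ]
  [ 0   2/3  5/2  |  -6 ]
  [ 1    -1    3  |   2 ]
R3 := R3 − R1
  [ 1  -4/3  5/2  |   4 ]
  [ 0   2/3  5/2  |  -6 ]
  [ 0   1/3  1/2  |  -2 ]
R2 := 3/2·R2
  [ 1  -4/3   5/2  |   4 ]
  [ 0     1  15/4  |  -9 ]
  [ 0   1/3   1/2  |  -2 ]
R3 := R3 − 1/3·R2
  [ 1  -4/3   5/2  |   4 ]
  [ 0     1  15/4  |  -9 ]
  [ 0     0  -3/4  |   1 ]
R3 := -4/3·R3
  [ 1  -4/3   5/2  |     4 ]
  [ 0     1  15/4  |    -9 ]
  [ 0     0     1  |  -4/3 ]
R2 := R2 − 15/4·R3
  [ 1  -4/3  5/2  |     4 ]
  [ 0     1    0  |    -4 ]
  [ 0     0    1  |  -4/3 ]
R1 := R1 − 5/2·R3
  [ 1  -4/3  0  |  22/3 ]
  [ 0     1  0  |    -4 ]
  [ 0     0  1  |  -4/3 ]
R1 := R1 + 4/3·R2
  [ 1  0  0  |     2 ]
  [ 0  1  0  |    -4 ]
  [ 0  0  1  |  -4/3 ]
Reading off the last column: p = 2, q = -4, r = -4/3.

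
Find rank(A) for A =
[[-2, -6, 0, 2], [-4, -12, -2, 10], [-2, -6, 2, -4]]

R1 := -1/2·R1
  [  1    3   0  -1 ]
  [ -4  -12  -2  10 ]
  [ -2   -6   2  -4 ]
R2 := R2 + 4·R1
  [  1   3   0  -1 ]
  [  0   0  -2   6 ]
  [ -2  -6   2  -4 ]
R3 := R3 + 2·R1
  [ 1  3   0  -1 ]
  [ 0  0  -2   6 ]
  [ 0  0   2  -6 ]
R2 := -1/2·R2
  [ 1  3  0  -1 ]
  [ 0  0  1  -3 ]
  [ 0  0  2  -6 ]
R3 := R3 − 2·R2
  [ 1  3  0  -1 ]
  [ 0  0  1  -3 ]
  [ 0  0  0   0 ]
The reduced form has 2 nonzero rows.

rank = 2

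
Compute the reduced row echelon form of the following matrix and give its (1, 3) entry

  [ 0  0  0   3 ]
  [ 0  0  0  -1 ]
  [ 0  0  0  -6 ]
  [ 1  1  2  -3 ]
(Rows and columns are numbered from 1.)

2

R1 <=> R4
  [ 1  1  2  -3 ]
  [ 0  0  0  -1 ]
  [ 0  0  0  -6 ]
  [ 0  0  0   3 ]
R2 -> -1·R2
  [ 1  1  2  -3 ]
  [ 0  0  0   1 ]
  [ 0  0  0  -6 ]
  [ 0  0  0   3 ]
R3 -> R3 + 6·R2
  [ 1  1  2  -3 ]
  [ 0  0  0   1 ]
  [ 0  0  0   0 ]
  [ 0  0  0   3 ]
R4 -> R4 − 3·R2
  [ 1  1  2  -3 ]
  [ 0  0  0   1 ]
  [ 0  0  0   0 ]
  [ 0  0  0   0 ]
R1 -> R1 + 3·R2
  [ 1  1  2  0 ]
  [ 0  0  0  1 ]
  [ 0  0  0  0 ]
  [ 0  0  0  0 ]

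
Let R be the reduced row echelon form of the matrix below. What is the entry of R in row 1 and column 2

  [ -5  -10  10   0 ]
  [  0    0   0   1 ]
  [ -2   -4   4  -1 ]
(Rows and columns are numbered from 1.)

2

R1 → -1/5·R1
  [  1   2  -2   0 ]
  [  0   0   0   1 ]
  [ -2  -4   4  -1 ]
R3 → R3 + 2·R1
  [ 1  2  -2   0 ]
  [ 0  0   0   1 ]
  [ 0  0   0  -1 ]
R3 → R3 + R2
  [ 1  2  -2  0 ]
  [ 0  0   0  1 ]
  [ 0  0   0  0 ]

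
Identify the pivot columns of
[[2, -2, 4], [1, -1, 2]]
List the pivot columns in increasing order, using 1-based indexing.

ρ1 := 1/2·ρ1
  [ 1  -1  2 ]
  [ 1  -1  2 ]
ρ2 := ρ2 − ρ1
  [ 1  -1  2 ]
  [ 0   0  0 ]
Pivot columns are the columns containing a leading 1.

1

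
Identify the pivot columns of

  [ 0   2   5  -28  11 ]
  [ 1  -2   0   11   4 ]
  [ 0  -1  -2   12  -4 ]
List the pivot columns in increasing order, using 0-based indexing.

0, 1, 2

Swap R1 and R2.
  [ 1  -2   0   11   4 ]
  [ 0   2   5  -28  11 ]
  [ 0  -1  -2   12  -4 ]
Multiply R2 by 1/2.
  [ 1  -2    0   11     4 ]
  [ 0   1  5/2  -14  11/2 ]
  [ 0  -1   -2   12    -4 ]
Add R2 to R3.
  [ 1  -2    0   11     4 ]
  [ 0   1  5/2  -14  11/2 ]
  [ 0   0  1/2   -2   3/2 ]
Multiply R3 by 2.
  [ 1  -2    0   11     4 ]
  [ 0   1  5/2  -14  11/2 ]
  [ 0   0    1   -4     3 ]
Subtract 5/2 times R3 from R2.
  [ 1  -2  0  11   4 ]
  [ 0   1  0  -4  -2 ]
  [ 0   0  1  -4   3 ]
Add 2 times R2 to R1.
  [ 1  0  0   3   0 ]
  [ 0  1  0  -4  -2 ]
  [ 0  0  1  -4   3 ]
Pivot columns are the columns containing a leading 1.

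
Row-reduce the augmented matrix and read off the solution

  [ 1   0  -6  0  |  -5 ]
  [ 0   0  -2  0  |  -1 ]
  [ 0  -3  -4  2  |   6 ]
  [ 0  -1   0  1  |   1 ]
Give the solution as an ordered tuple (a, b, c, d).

r2 <=> r3
  [ 1   0  -6  0  |  -5 ]
  [ 0  -3  -4  2  |   6 ]
  [ 0   0  -2  0  |  -1 ]
  [ 0  -1   0  1  |   1 ]
r2 := -1/3·r2
  [ 1   0   -6     0  |  -5 ]
  [ 0   1  4/3  -2/3  |  -2 ]
  [ 0   0   -2     0  |  -1 ]
  [ 0  -1    0     1  |   1 ]
r4 := r4 + r2
  [ 1  0   -6     0  |  -5 ]
  [ 0  1  4/3  -2/3  |  -2 ]
  [ 0  0   -2     0  |  -1 ]
  [ 0  0  4/3   1/3  |  -1 ]
r3 := -1/2·r3
  [ 1  0   -6     0  |   -5 ]
  [ 0  1  4/3  -2/3  |   -2 ]
  [ 0  0    1     0  |  1/2 ]
  [ 0  0  4/3   1/3  |   -1 ]
r4 := r4 − 4/3·r3
  [ 1  0   -6     0  |    -5 ]
  [ 0  1  4/3  -2/3  |    -2 ]
  [ 0  0    1     0  |   1/2 ]
  [ 0  0    0   1/3  |  -5/3 ]
r4 := 3·r4
  [ 1  0   -6     0  |   -5 ]
  [ 0  1  4/3  -2/3  |   -2 ]
  [ 0  0    1     0  |  1/2 ]
  [ 0  0    0     1  |   -5 ]
r2 := r2 + 2/3·r4
  [ 1  0   -6  0  |     -5 ]
  [ 0  1  4/3  0  |  -16/3 ]
  [ 0  0    1  0  |    1/2 ]
  [ 0  0    0  1  |     -5 ]
r2 := r2 − 4/3·r3
  [ 1  0  -6  0  |   -5 ]
  [ 0  1   0  0  |   -6 ]
  [ 0  0   1  0  |  1/2 ]
  [ 0  0   0  1  |   -5 ]
r1 := r1 + 6·r3
  [ 1  0  0  0  |   -2 ]
  [ 0  1  0  0  |   -6 ]
  [ 0  0  1  0  |  1/2 ]
  [ 0  0  0  1  |   -5 ]
Reading off the last column: a = -2, b = -6, c = 1/2, d = -5.

(-2, -6, 1/2, -5)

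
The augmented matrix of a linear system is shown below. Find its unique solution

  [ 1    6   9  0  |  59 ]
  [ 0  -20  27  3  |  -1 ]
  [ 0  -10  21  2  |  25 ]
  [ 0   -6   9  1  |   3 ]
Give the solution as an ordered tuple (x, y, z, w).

ρ2 := -1/20·ρ2
  [ 1    6       9      0  |    59 ]
  [ 0    1  -27/20  -3/20  |  1/20 ]
  [ 0  -10      21      2  |    25 ]
  [ 0   -6       9      1  |     3 ]
ρ3 := ρ3 + 10·ρ2
  [ 1   6       9      0  |    59 ]
  [ 0   1  -27/20  -3/20  |  1/20 ]
  [ 0   0    15/2    1/2  |  51/2 ]
  [ 0  -6       9      1  |     3 ]
ρ4 := ρ4 + 6·ρ2
  [ 1  6       9      0  |     59 ]
  [ 0  1  -27/20  -3/20  |   1/20 ]
  [ 0  0    15/2    1/2  |   51/2 ]
  [ 0  0    9/10   1/10  |  33/10 ]
ρ3 := 2/15·ρ3
  [ 1  6       9      0  |     59 ]
  [ 0  1  -27/20  -3/20  |   1/20 ]
  [ 0  0       1   1/15  |   17/5 ]
  [ 0  0    9/10   1/10  |  33/10 ]
ρ4 := ρ4 − 9/10·ρ3
  [ 1  6       9      0  |    59 ]
  [ 0  1  -27/20  -3/20  |  1/20 ]
  [ 0  0       1   1/15  |  17/5 ]
  [ 0  0       0   1/25  |  6/25 ]
ρ4 := 25·ρ4
  [ 1  6       9      0  |    59 ]
  [ 0  1  -27/20  -3/20  |  1/20 ]
  [ 0  0       1   1/15  |  17/5 ]
  [ 0  0       0      1  |     6 ]
ρ3 := ρ3 − 1/15·ρ4
  [ 1  6       9      0  |    59 ]
  [ 0  1  -27/20  -3/20  |  1/20 ]
  [ 0  0       1      0  |     3 ]
  [ 0  0       0      1  |     6 ]
ρ2 := ρ2 + 3/20·ρ4
  [ 1  6       9  0  |     59 ]
  [ 0  1  -27/20  0  |  19/20 ]
  [ 0  0       1  0  |      3 ]
  [ 0  0       0  1  |      6 ]
ρ2 := ρ2 + 27/20·ρ3
  [ 1  6  9  0  |  59 ]
  [ 0  1  0  0  |   5 ]
  [ 0  0  1  0  |   3 ]
  [ 0  0  0  1  |   6 ]
ρ1 := ρ1 − 9·ρ3
  [ 1  6  0  0  |  32 ]
  [ 0  1  0  0  |   5 ]
  [ 0  0  1  0  |   3 ]
  [ 0  0  0  1  |   6 ]
ρ1 := ρ1 − 6·ρ2
  [ 1  0  0  0  |  2 ]
  [ 0  1  0  0  |  5 ]
  [ 0  0  1  0  |  3 ]
  [ 0  0  0  1  |  6 ]
Reading off the last column: x = 2, y = 5, z = 3, w = 6.

(2, 5, 3, 6)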